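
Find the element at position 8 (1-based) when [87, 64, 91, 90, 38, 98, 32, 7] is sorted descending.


Sort descending: [98, 91, 90, 87, 64, 38, 32, 7]
The 8th element (1-indexed) is at index 7.
Value = 7
Final answer: 7


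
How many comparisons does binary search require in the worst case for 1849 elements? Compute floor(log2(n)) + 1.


Binary search halves the search space each step.
Maximum comparisons = floor(log2(1849)) + 1
log2(1849) = 10.8525
floor(log2(1849)) = 10, so 10 + 1 = 11
Final answer: 11


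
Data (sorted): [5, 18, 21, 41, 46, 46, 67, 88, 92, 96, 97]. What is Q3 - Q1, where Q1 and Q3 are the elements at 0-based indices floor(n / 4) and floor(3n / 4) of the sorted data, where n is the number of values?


The data has n = 11 elements.
Q1 index = floor(11 / 4) = floor(2.75) = 2; Q3 index = floor(3 * 11 / 4) = floor(8.25) = 8
Q1 = element at index 2 = 21
Q3 = element at index 8 = 92
IQR = 92 - 21 = 71
Final answer: 71


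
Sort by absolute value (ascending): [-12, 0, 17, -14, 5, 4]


Compute absolute values:
  |-12| = 12
  |0| = 0
  |17| = 17
  |-14| = 14
  |5| = 5
  |4| = 4
Absolute values in increasing order: 0 < 4 < 5 < 12 < 14 < 17
Listing the original numbers in that order gives the answer.
Final answer: [0, 4, 5, -12, -14, 17]


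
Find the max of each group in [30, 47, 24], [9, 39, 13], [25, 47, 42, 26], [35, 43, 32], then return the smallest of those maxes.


Find max of each group:
  Group 1: [30, 47, 24] -> max = 47
  Group 2: [9, 39, 13] -> max = 39
  Group 3: [25, 47, 42, 26] -> max = 47
  Group 4: [35, 43, 32] -> max = 43
Maxes: [47, 39, 47, 43]
Minimum of maxes = 39
Final answer: 39


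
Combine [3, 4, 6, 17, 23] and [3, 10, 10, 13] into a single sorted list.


List A: [3, 4, 6, 17, 23]
List B: [3, 10, 10, 13]
Repeatedly compare the front elements and take the smaller:
  3 vs 3 -> take 3
  4 vs 3 -> take 3
  4 vs 10 -> take 4
  6 vs 10 -> take 6
  17 vs 10 -> take 10
  17 vs 10 -> take 10
  17 vs 13 -> take 13
  B is exhausted; append the rest of A: [17, 23]
Final answer: [3, 3, 4, 6, 10, 10, 13, 17, 23]


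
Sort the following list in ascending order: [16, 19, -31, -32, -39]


Original list: [16, 19, -31, -32, -39]
Repeatedly take the smallest remaining element:
  Remaining [16, 19, -31, -32, -39] -> smallest is -39
  Remaining [16, 19, -31, -32] -> smallest is -32
  Remaining [16, 19, -31] -> smallest is -31
  Remaining [16, 19] -> smallest is 16
  Remaining [19] -> smallest is 19
Collecting the picks in order gives the sorted list.
Final answer: [-39, -32, -31, 16, 19]


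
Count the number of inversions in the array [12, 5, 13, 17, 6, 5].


For each element, count the later elements that are smaller than it:
  12 (index 0): smaller elements after it = [5, 6, 5] -> 3
  5 (index 1): smaller elements after it = [] -> 0
  13 (index 2): smaller elements after it = [6, 5] -> 2
  17 (index 3): smaller elements after it = [6, 5] -> 2
  6 (index 4): smaller elements after it = [5] -> 1
Total inversions = 3 + 0 + 2 + 2 + 1 = 8
Final answer: 8


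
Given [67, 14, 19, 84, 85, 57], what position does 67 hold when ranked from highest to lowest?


Sort descending: [85, 84, 67, 57, 19, 14]
Find 67 in the sorted list.
67 is at position 3.
Final answer: 3


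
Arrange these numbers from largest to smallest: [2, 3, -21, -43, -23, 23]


Original list: [2, 3, -21, -43, -23, 23]
Repeatedly take the largest remaining element:
  Remaining [2, 3, -21, -43, -23, 23] -> largest is 23
  Remaining [2, 3, -21, -43, -23] -> largest is 3
  Remaining [2, -21, -43, -23] -> largest is 2
  Remaining [-21, -43, -23] -> largest is -21
  Remaining [-43, -23] -> largest is -23
  Remaining [-43] -> largest is -43
Collecting the picks in order gives the descending list.
Final answer: [23, 3, 2, -21, -23, -43]


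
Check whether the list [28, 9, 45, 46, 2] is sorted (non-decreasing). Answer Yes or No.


Check consecutive pairs:
  28 <= 9? False
  9 <= 45? True
  45 <= 46? True
  46 <= 2? False
2 consecutive pair(s) are out of order, so the list is not sorted.
Final answer: No


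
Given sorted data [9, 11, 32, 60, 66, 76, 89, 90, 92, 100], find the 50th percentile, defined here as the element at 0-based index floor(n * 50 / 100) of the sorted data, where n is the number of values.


The dataset has n = 10 elements.
Index = floor(10 * 50 / 100) = floor(500 / 100) = floor(5) = 5
Counting from index 0 in the sorted data, the element at index 5 is 76.
Final answer: 76


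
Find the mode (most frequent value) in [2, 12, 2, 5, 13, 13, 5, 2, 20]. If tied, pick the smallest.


Count the frequency of each value:
  2 appears 3 time(s)
  5 appears 2 time(s)
  12 appears 1 time(s)
  13 appears 2 time(s)
  20 appears 1 time(s)
Maximum frequency is 3.
Only 2 reaches that frequency, so it is the mode.
Final answer: 2


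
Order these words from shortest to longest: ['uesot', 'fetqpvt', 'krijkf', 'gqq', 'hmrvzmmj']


Compute lengths:
  'uesot' has length 5
  'fetqpvt' has length 7
  'krijkf' has length 6
  'gqq' has length 3
  'hmrvzmmj' has length 8
Lengths in increasing order: 3 < 5 < 6 < 7 < 8
Listing the words in that order gives the answer.
Final answer: ['gqq', 'uesot', 'krijkf', 'fetqpvt', 'hmrvzmmj']


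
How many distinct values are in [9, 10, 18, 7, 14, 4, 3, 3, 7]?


List all unique values:
Distinct values: [3, 4, 7, 9, 10, 14, 18]
Count = 7
Final answer: 7


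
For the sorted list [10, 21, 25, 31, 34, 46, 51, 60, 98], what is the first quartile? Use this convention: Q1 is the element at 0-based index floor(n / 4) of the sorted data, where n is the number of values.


The list has n = 9 elements.
Q1 index = floor(9 / 4) = floor(2.25) = 2
Counting from index 0 in the sorted data, the element at index 2 is 25.
Final answer: 25


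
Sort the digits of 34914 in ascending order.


The number 34914 has digits: 3, 4, 9, 1, 4
Sorted: 1, 3, 4, 4, 9
Joining the sorted digits gives the result.
Final answer: 13449


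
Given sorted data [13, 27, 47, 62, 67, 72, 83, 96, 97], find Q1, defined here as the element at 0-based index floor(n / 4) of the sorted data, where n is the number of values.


The list has n = 9 elements.
Q1 index = floor(9 / 4) = floor(2.25) = 2
Counting from index 0 in the sorted data, the element at index 2 is 47.
Final answer: 47


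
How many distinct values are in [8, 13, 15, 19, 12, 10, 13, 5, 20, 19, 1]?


List all unique values:
Distinct values: [1, 5, 8, 10, 12, 13, 15, 19, 20]
Count = 9
Final answer: 9


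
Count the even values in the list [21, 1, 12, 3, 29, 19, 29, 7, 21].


Check each element:
  21 is odd
  1 is odd
  12 is even
  3 is odd
  29 is odd
  19 is odd
  29 is odd
  7 is odd
  21 is odd
Evens: [12]
Count of evens = 1
Final answer: 1


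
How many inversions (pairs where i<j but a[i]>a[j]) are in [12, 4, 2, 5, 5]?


For each element, count the later elements that are smaller than it:
  12 (index 0): smaller elements after it = [4, 2, 5, 5] -> 4
  4 (index 1): smaller elements after it = [2] -> 1
  2 (index 2): smaller elements after it = [] -> 0
  5 (index 3): smaller elements after it = [] -> 0
Total inversions = 4 + 1 + 0 + 0 = 5
Final answer: 5


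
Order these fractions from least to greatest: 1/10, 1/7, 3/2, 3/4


Convert to decimal for comparison:
  1/10 = 0.1
  1/7 = 0.1429
  3/2 = 1.5
  3/4 = 0.75
Decimals in increasing order: 0.1 < 0.1429 < 0.75 < 1.5
Writing each back as its fraction gives the sorted order.
Final answer: 1/10, 1/7, 3/4, 3/2


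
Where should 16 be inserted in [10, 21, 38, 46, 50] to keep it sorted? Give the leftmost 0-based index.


List is sorted: [10, 21, 38, 46, 50]
We need the leftmost position where 16 can be inserted, i.e. the first index whose element is >= 16 (or the end of the list if none is).
Binary search with low=0, high=5 (0-based indices):
  low=0, high=5, mid=2: a[2]=38 >= 16, so high = 2
  low=0, high=2, mid=1: a[1]=21 >= 16, so high = 1
  low=0, high=1, mid=0: a[0]=10 < 16, so low = 1
Now low = high = 1, so the insertion index is 1.
Final answer: 1


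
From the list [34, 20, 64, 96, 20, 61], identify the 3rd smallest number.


Sort ascending: [20, 20, 34, 61, 64, 96]
The 3rd element (1-indexed) is at index 2.
Value = 34
Final answer: 34


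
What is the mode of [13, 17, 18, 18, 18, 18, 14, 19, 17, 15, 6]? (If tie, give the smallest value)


Count the frequency of each value:
  6 appears 1 time(s)
  13 appears 1 time(s)
  14 appears 1 time(s)
  15 appears 1 time(s)
  17 appears 2 time(s)
  18 appears 4 time(s)
  19 appears 1 time(s)
Maximum frequency is 4.
Only 18 reaches that frequency, so it is the mode.
Final answer: 18


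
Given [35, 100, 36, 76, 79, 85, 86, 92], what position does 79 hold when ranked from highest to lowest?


Sort descending: [100, 92, 86, 85, 79, 76, 36, 35]
Find 79 in the sorted list.
79 is at position 5.
Final answer: 5


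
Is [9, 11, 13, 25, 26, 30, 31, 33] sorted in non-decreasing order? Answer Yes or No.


Check consecutive pairs:
  9 <= 11? True
  11 <= 13? True
  13 <= 25? True
  25 <= 26? True
  26 <= 30? True
  30 <= 31? True
  31 <= 33? True
Every consecutive pair is in order, so the list is non-decreasing.
Final answer: Yes


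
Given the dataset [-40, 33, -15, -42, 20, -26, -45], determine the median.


First, sort the list: [-45, -42, -40, -26, -15, 20, 33]
The list has 7 elements (odd count).
The middle index is 3 (0-based), and the element there is -26.
Final answer: -26


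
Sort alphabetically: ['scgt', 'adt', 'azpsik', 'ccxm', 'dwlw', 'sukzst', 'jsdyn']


Compare strings character by character (the first differing letter decides):
  'adt' < 'azpsik' since 'd' < 'z' at position 2
  'azpsik' < 'ccxm' since 'a' < 'c' at position 1
  'ccxm' < 'dwlw' since 'c' < 'd' at position 1
  'dwlw' < 'jsdyn' since 'd' < 'j' at position 1
  'jsdyn' < 'scgt' since 'j' < 's' at position 1
  'scgt' < 'sukzst' since 'c' < 'u' at position 2
Chaining these comparisons gives the alphabetical order.
Final answer: ['adt', 'azpsik', 'ccxm', 'dwlw', 'jsdyn', 'scgt', 'sukzst']


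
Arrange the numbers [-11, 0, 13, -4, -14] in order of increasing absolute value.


Compute absolute values:
  |-11| = 11
  |0| = 0
  |13| = 13
  |-4| = 4
  |-14| = 14
Absolute values in increasing order: 0 < 4 < 11 < 13 < 14
Listing the original numbers in that order gives the answer.
Final answer: [0, -4, -11, 13, -14]


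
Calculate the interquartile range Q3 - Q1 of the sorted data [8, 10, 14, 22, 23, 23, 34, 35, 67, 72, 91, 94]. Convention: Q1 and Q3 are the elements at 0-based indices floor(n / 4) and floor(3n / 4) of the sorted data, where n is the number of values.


The data has n = 12 elements.
Q1 index = floor(12 / 4) = floor(3) = 3; Q3 index = floor(3 * 12 / 4) = floor(9) = 9
Q1 = element at index 3 = 22
Q3 = element at index 9 = 72
IQR = 72 - 22 = 50
Final answer: 50


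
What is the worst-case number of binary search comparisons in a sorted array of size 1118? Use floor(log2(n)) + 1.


Binary search halves the search space each step.
Maximum comparisons = floor(log2(1118)) + 1
log2(1118) = 10.1267
floor(log2(1118)) = 10, so 10 + 1 = 11
Final answer: 11


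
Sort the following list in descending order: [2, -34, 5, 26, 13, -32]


Original list: [2, -34, 5, 26, 13, -32]
Repeatedly take the largest remaining element:
  Remaining [2, -34, 5, 26, 13, -32] -> largest is 26
  Remaining [2, -34, 5, 13, -32] -> largest is 13
  Remaining [2, -34, 5, -32] -> largest is 5
  Remaining [2, -34, -32] -> largest is 2
  Remaining [-34, -32] -> largest is -32
  Remaining [-34] -> largest is -34
Collecting the picks in order gives the descending list.
Final answer: [26, 13, 5, 2, -32, -34]


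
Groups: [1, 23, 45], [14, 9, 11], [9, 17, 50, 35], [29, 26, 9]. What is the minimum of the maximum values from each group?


Find max of each group:
  Group 1: [1, 23, 45] -> max = 45
  Group 2: [14, 9, 11] -> max = 14
  Group 3: [9, 17, 50, 35] -> max = 50
  Group 4: [29, 26, 9] -> max = 29
Maxes: [45, 14, 50, 29]
Minimum of maxes = 14
Final answer: 14


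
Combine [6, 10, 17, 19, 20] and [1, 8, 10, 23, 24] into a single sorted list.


List A: [6, 10, 17, 19, 20]
List B: [1, 8, 10, 23, 24]
Repeatedly compare the front elements and take the smaller:
  6 vs 1 -> take 1
  6 vs 8 -> take 6
  10 vs 8 -> take 8
  10 vs 10 -> take 10
  17 vs 10 -> take 10
  17 vs 23 -> take 17
  19 vs 23 -> take 19
  20 vs 23 -> take 20
  A is exhausted; append the rest of B: [23, 24]
Final answer: [1, 6, 8, 10, 10, 17, 19, 20, 23, 24]


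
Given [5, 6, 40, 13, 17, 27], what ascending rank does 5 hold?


Sort ascending: [5, 6, 13, 17, 27, 40]
Find 5 in the sorted list.
5 is at position 1 (1-indexed).
Final answer: 1


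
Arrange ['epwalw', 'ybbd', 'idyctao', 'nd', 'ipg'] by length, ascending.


Compute lengths:
  'epwalw' has length 6
  'ybbd' has length 4
  'idyctao' has length 7
  'nd' has length 2
  'ipg' has length 3
Lengths in increasing order: 2 < 3 < 4 < 6 < 7
Listing the words in that order gives the answer.
Final answer: ['nd', 'ipg', 'ybbd', 'epwalw', 'idyctao']


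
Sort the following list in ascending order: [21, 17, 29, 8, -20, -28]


Original list: [21, 17, 29, 8, -20, -28]
Repeatedly take the smallest remaining element:
  Remaining [21, 17, 29, 8, -20, -28] -> smallest is -28
  Remaining [21, 17, 29, 8, -20] -> smallest is -20
  Remaining [21, 17, 29, 8] -> smallest is 8
  Remaining [21, 17, 29] -> smallest is 17
  Remaining [21, 29] -> smallest is 21
  Remaining [29] -> smallest is 29
Collecting the picks in order gives the sorted list.
Final answer: [-28, -20, 8, 17, 21, 29]


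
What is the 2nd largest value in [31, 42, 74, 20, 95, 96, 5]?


Sort descending: [96, 95, 74, 42, 31, 20, 5]
The 2nd element (1-indexed) is at index 1.
Value = 95
Final answer: 95


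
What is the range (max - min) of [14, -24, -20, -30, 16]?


Maximum value: 16
Minimum value: -30
Range = 16 - (-30) = 46
Final answer: 46


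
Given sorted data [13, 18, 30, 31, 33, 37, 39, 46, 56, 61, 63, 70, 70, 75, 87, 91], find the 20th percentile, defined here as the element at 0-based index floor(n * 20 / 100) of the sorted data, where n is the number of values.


The dataset has n = 16 elements.
Index = floor(16 * 20 / 100) = floor(320 / 100) = floor(3.2) = 3
Counting from index 0 in the sorted data, the element at index 3 is 31.
Final answer: 31


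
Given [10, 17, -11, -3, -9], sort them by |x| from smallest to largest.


Compute absolute values:
  |10| = 10
  |17| = 17
  |-11| = 11
  |-3| = 3
  |-9| = 9
Absolute values in increasing order: 3 < 9 < 10 < 11 < 17
Listing the original numbers in that order gives the answer.
Final answer: [-3, -9, 10, -11, 17]


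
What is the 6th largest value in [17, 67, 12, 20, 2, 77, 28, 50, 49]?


Sort descending: [77, 67, 50, 49, 28, 20, 17, 12, 2]
The 6th element (1-indexed) is at index 5.
Value = 20
Final answer: 20


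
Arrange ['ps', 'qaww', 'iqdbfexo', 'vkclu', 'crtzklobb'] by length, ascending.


Compute lengths:
  'ps' has length 2
  'qaww' has length 4
  'iqdbfexo' has length 8
  'vkclu' has length 5
  'crtzklobb' has length 9
Lengths in increasing order: 2 < 4 < 5 < 8 < 9
Listing the words in that order gives the answer.
Final answer: ['ps', 'qaww', 'vkclu', 'iqdbfexo', 'crtzklobb']


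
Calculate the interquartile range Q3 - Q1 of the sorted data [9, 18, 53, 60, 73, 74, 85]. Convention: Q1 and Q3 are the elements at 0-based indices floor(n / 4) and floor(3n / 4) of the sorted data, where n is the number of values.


The data has n = 7 elements.
Q1 index = floor(7 / 4) = floor(1.75) = 1; Q3 index = floor(3 * 7 / 4) = floor(5.25) = 5
Q1 = element at index 1 = 18
Q3 = element at index 5 = 74
IQR = 74 - 18 = 56
Final answer: 56


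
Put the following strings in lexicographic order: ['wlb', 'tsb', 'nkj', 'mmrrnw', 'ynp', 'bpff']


Compare strings character by character (the first differing letter decides):
  'bpff' < 'mmrrnw' since 'b' < 'm' at position 1
  'mmrrnw' < 'nkj' since 'm' < 'n' at position 1
  'nkj' < 'tsb' since 'n' < 't' at position 1
  'tsb' < 'wlb' since 't' < 'w' at position 1
  'wlb' < 'ynp' since 'w' < 'y' at position 1
Chaining these comparisons gives the alphabetical order.
Final answer: ['bpff', 'mmrrnw', 'nkj', 'tsb', 'wlb', 'ynp']


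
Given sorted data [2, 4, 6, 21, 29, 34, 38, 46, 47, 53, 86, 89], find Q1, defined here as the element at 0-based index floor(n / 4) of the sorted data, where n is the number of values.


The list has n = 12 elements.
Q1 index = floor(12 / 4) = floor(3) = 3
Counting from index 0 in the sorted data, the element at index 3 is 21.
Final answer: 21


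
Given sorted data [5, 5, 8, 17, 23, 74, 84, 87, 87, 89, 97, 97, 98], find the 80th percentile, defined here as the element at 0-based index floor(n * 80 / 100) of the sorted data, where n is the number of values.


The dataset has n = 13 elements.
Index = floor(13 * 80 / 100) = floor(1040 / 100) = floor(10.4) = 10
Counting from index 0 in the sorted data, the element at index 10 is 97.
Final answer: 97


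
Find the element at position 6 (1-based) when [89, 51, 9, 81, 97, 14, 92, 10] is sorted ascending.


Sort ascending: [9, 10, 14, 51, 81, 89, 92, 97]
The 6th element (1-indexed) is at index 5.
Value = 89
Final answer: 89


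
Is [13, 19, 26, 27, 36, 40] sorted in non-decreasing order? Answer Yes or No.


Check consecutive pairs:
  13 <= 19? True
  19 <= 26? True
  26 <= 27? True
  27 <= 36? True
  36 <= 40? True
Every consecutive pair is in order, so the list is non-decreasing.
Final answer: Yes


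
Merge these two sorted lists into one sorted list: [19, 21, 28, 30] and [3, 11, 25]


List A: [19, 21, 28, 30]
List B: [3, 11, 25]
Repeatedly compare the front elements and take the smaller:
  19 vs 3 -> take 3
  19 vs 11 -> take 11
  19 vs 25 -> take 19
  21 vs 25 -> take 21
  28 vs 25 -> take 25
  B is exhausted; append the rest of A: [28, 30]
Final answer: [3, 11, 19, 21, 25, 28, 30]


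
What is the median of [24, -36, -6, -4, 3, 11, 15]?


First, sort the list: [-36, -6, -4, 3, 11, 15, 24]
The list has 7 elements (odd count).
The middle index is 3 (0-based), and the element there is 3.
Final answer: 3


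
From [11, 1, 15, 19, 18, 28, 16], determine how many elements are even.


Check each element:
  11 is odd
  1 is odd
  15 is odd
  19 is odd
  18 is even
  28 is even
  16 is even
Evens: [18, 28, 16]
Count of evens = 3
Final answer: 3


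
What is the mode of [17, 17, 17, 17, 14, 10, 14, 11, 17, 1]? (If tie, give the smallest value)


Count the frequency of each value:
  1 appears 1 time(s)
  10 appears 1 time(s)
  11 appears 1 time(s)
  14 appears 2 time(s)
  17 appears 5 time(s)
Maximum frequency is 5.
Only 17 reaches that frequency, so it is the mode.
Final answer: 17


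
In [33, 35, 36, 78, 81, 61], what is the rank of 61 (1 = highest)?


Sort descending: [81, 78, 61, 36, 35, 33]
Find 61 in the sorted list.
61 is at position 3.
Final answer: 3


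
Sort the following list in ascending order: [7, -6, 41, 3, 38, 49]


Original list: [7, -6, 41, 3, 38, 49]
Repeatedly take the smallest remaining element:
  Remaining [7, -6, 41, 3, 38, 49] -> smallest is -6
  Remaining [7, 41, 3, 38, 49] -> smallest is 3
  Remaining [7, 41, 38, 49] -> smallest is 7
  Remaining [41, 38, 49] -> smallest is 38
  Remaining [41, 49] -> smallest is 41
  Remaining [49] -> smallest is 49
Collecting the picks in order gives the sorted list.
Final answer: [-6, 3, 7, 38, 41, 49]


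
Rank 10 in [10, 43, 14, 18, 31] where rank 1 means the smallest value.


Sort ascending: [10, 14, 18, 31, 43]
Find 10 in the sorted list.
10 is at position 1 (1-indexed).
Final answer: 1


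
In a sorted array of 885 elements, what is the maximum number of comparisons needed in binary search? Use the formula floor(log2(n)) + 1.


Binary search halves the search space each step.
Maximum comparisons = floor(log2(885)) + 1
log2(885) = 9.7895
floor(log2(885)) = 9, so 9 + 1 = 10
Final answer: 10


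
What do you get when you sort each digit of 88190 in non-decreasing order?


The number 88190 has digits: 8, 8, 1, 9, 0
Sorted: 0, 1, 8, 8, 9
Joining the sorted digits gives the result.
Final answer: 01889


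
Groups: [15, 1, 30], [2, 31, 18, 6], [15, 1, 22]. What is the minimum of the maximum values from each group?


Find max of each group:
  Group 1: [15, 1, 30] -> max = 30
  Group 2: [2, 31, 18, 6] -> max = 31
  Group 3: [15, 1, 22] -> max = 22
Maxes: [30, 31, 22]
Minimum of maxes = 22
Final answer: 22


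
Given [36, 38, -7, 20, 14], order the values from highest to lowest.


Original list: [36, 38, -7, 20, 14]
Repeatedly take the largest remaining element:
  Remaining [36, 38, -7, 20, 14] -> largest is 38
  Remaining [36, -7, 20, 14] -> largest is 36
  Remaining [-7, 20, 14] -> largest is 20
  Remaining [-7, 14] -> largest is 14
  Remaining [-7] -> largest is -7
Collecting the picks in order gives the descending list.
Final answer: [38, 36, 20, 14, -7]


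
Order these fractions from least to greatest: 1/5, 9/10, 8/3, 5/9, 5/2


Convert to decimal for comparison:
  1/5 = 0.2
  9/10 = 0.9
  8/3 = 2.6667
  5/9 = 0.5556
  5/2 = 2.5
Decimals in increasing order: 0.2 < 0.5556 < 0.9 < 2.5 < 2.6667
Writing each back as its fraction gives the sorted order.
Final answer: 1/5, 5/9, 9/10, 5/2, 8/3


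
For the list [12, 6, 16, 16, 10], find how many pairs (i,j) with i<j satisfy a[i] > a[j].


For each element, count the later elements that are smaller than it:
  12 (index 0): smaller elements after it = [6, 10] -> 2
  6 (index 1): smaller elements after it = [] -> 0
  16 (index 2): smaller elements after it = [10] -> 1
  16 (index 3): smaller elements after it = [10] -> 1
Total inversions = 2 + 0 + 1 + 1 = 4
Final answer: 4


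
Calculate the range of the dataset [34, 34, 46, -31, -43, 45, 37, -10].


Maximum value: 46
Minimum value: -43
Range = 46 - (-43) = 89
Final answer: 89


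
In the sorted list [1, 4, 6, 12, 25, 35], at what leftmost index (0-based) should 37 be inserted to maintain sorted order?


List is sorted: [1, 4, 6, 12, 25, 35]
We need the leftmost position where 37 can be inserted, i.e. the first index whose element is >= 37 (or the end of the list if none is).
Binary search with low=0, high=6 (0-based indices):
  low=0, high=6, mid=3: a[3]=12 < 37, so low = 4
  low=4, high=6, mid=5: a[5]=35 < 37, so low = 6
Now low = high = 6, so the insertion index is 6.
Final answer: 6


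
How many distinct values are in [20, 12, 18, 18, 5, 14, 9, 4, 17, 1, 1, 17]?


List all unique values:
Distinct values: [1, 4, 5, 9, 12, 14, 17, 18, 20]
Count = 9
Final answer: 9


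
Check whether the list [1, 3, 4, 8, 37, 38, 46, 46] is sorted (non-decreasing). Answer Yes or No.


Check consecutive pairs:
  1 <= 3? True
  3 <= 4? True
  4 <= 8? True
  8 <= 37? True
  37 <= 38? True
  38 <= 46? True
  46 <= 46? True
Every consecutive pair is in order, so the list is non-decreasing.
Final answer: Yes


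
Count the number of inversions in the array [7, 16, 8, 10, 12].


For each element, count the later elements that are smaller than it:
  7 (index 0): smaller elements after it = [] -> 0
  16 (index 1): smaller elements after it = [8, 10, 12] -> 3
  8 (index 2): smaller elements after it = [] -> 0
  10 (index 3): smaller elements after it = [] -> 0
Total inversions = 0 + 3 + 0 + 0 = 3
Final answer: 3


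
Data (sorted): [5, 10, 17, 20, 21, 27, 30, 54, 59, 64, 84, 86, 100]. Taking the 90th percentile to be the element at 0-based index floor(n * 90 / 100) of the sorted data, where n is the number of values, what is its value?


The dataset has n = 13 elements.
Index = floor(13 * 90 / 100) = floor(1170 / 100) = floor(11.7) = 11
Counting from index 0 in the sorted data, the element at index 11 is 86.
Final answer: 86


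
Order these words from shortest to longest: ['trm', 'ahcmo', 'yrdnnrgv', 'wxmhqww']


Compute lengths:
  'trm' has length 3
  'ahcmo' has length 5
  'yrdnnrgv' has length 8
  'wxmhqww' has length 7
Lengths in increasing order: 3 < 5 < 7 < 8
Listing the words in that order gives the answer.
Final answer: ['trm', 'ahcmo', 'wxmhqww', 'yrdnnrgv']


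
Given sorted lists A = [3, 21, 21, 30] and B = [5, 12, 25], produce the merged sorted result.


List A: [3, 21, 21, 30]
List B: [5, 12, 25]
Repeatedly compare the front elements and take the smaller:
  3 vs 5 -> take 3
  21 vs 5 -> take 5
  21 vs 12 -> take 12
  21 vs 25 -> take 21
  21 vs 25 -> take 21
  30 vs 25 -> take 25
  B is exhausted; append the rest of A: [30]
Final answer: [3, 5, 12, 21, 21, 25, 30]


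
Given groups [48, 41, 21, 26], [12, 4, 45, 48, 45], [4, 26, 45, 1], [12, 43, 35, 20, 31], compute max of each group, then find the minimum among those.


Find max of each group:
  Group 1: [48, 41, 21, 26] -> max = 48
  Group 2: [12, 4, 45, 48, 45] -> max = 48
  Group 3: [4, 26, 45, 1] -> max = 45
  Group 4: [12, 43, 35, 20, 31] -> max = 43
Maxes: [48, 48, 45, 43]
Minimum of maxes = 43
Final answer: 43


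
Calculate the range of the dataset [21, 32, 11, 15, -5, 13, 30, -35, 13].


Maximum value: 32
Minimum value: -35
Range = 32 - (-35) = 67
Final answer: 67


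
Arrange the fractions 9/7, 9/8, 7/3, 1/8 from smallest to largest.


Convert to decimal for comparison:
  9/7 = 1.2857
  9/8 = 1.125
  7/3 = 2.3333
  1/8 = 0.125
Decimals in increasing order: 0.125 < 1.125 < 1.2857 < 2.3333
Writing each back as its fraction gives the sorted order.
Final answer: 1/8, 9/8, 9/7, 7/3


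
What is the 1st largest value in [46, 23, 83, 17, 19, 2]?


Sort descending: [83, 46, 23, 19, 17, 2]
The 1st element (1-indexed) is at index 0.
Value = 83
Final answer: 83


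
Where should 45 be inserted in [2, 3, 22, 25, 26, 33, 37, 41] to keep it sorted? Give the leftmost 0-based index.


List is sorted: [2, 3, 22, 25, 26, 33, 37, 41]
We need the leftmost position where 45 can be inserted, i.e. the first index whose element is >= 45 (or the end of the list if none is).
Binary search with low=0, high=8 (0-based indices):
  low=0, high=8, mid=4: a[4]=26 < 45, so low = 5
  low=5, high=8, mid=6: a[6]=37 < 45, so low = 7
  low=7, high=8, mid=7: a[7]=41 < 45, so low = 8
Now low = high = 8, so the insertion index is 8.
Final answer: 8


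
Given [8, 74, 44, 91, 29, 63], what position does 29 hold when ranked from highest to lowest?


Sort descending: [91, 74, 63, 44, 29, 8]
Find 29 in the sorted list.
29 is at position 5.
Final answer: 5


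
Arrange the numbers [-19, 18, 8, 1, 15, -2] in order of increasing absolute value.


Compute absolute values:
  |-19| = 19
  |18| = 18
  |8| = 8
  |1| = 1
  |15| = 15
  |-2| = 2
Absolute values in increasing order: 1 < 2 < 8 < 15 < 18 < 19
Listing the original numbers in that order gives the answer.
Final answer: [1, -2, 8, 15, 18, -19]


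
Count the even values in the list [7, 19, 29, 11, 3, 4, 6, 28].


Check each element:
  7 is odd
  19 is odd
  29 is odd
  11 is odd
  3 is odd
  4 is even
  6 is even
  28 is even
Evens: [4, 6, 28]
Count of evens = 3
Final answer: 3


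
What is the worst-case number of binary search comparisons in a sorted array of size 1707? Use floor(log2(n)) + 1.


Binary search halves the search space each step.
Maximum comparisons = floor(log2(1707)) + 1
log2(1707) = 10.7372
floor(log2(1707)) = 10, so 10 + 1 = 11
Final answer: 11


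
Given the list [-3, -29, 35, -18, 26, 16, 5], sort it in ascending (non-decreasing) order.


Original list: [-3, -29, 35, -18, 26, 16, 5]
Repeatedly take the smallest remaining element:
  Remaining [-3, -29, 35, -18, 26, 16, 5] -> smallest is -29
  Remaining [-3, 35, -18, 26, 16, 5] -> smallest is -18
  Remaining [-3, 35, 26, 16, 5] -> smallest is -3
  Remaining [35, 26, 16, 5] -> smallest is 5
  Remaining [35, 26, 16] -> smallest is 16
  Remaining [35, 26] -> smallest is 26
  Remaining [35] -> smallest is 35
Collecting the picks in order gives the sorted list.
Final answer: [-29, -18, -3, 5, 16, 26, 35]


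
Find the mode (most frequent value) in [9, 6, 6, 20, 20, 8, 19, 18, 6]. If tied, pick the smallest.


Count the frequency of each value:
  6 appears 3 time(s)
  8 appears 1 time(s)
  9 appears 1 time(s)
  18 appears 1 time(s)
  19 appears 1 time(s)
  20 appears 2 time(s)
Maximum frequency is 3.
Only 6 reaches that frequency, so it is the mode.
Final answer: 6


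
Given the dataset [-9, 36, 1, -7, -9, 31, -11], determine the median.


First, sort the list: [-11, -9, -9, -7, 1, 31, 36]
The list has 7 elements (odd count).
The middle index is 3 (0-based), and the element there is -7.
Final answer: -7


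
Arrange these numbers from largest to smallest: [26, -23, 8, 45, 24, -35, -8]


Original list: [26, -23, 8, 45, 24, -35, -8]
Repeatedly take the largest remaining element:
  Remaining [26, -23, 8, 45, 24, -35, -8] -> largest is 45
  Remaining [26, -23, 8, 24, -35, -8] -> largest is 26
  Remaining [-23, 8, 24, -35, -8] -> largest is 24
  Remaining [-23, 8, -35, -8] -> largest is 8
  Remaining [-23, -35, -8] -> largest is -8
  Remaining [-23, -35] -> largest is -23
  Remaining [-35] -> largest is -35
Collecting the picks in order gives the descending list.
Final answer: [45, 26, 24, 8, -8, -23, -35]


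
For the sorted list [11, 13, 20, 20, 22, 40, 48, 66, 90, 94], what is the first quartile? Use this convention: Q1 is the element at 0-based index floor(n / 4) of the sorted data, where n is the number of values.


The list has n = 10 elements.
Q1 index = floor(10 / 4) = floor(2.5) = 2
Counting from index 0 in the sorted data, the element at index 2 is 20.
Final answer: 20


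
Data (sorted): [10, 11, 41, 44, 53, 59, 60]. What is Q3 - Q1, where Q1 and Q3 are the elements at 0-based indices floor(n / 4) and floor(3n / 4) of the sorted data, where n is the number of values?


The data has n = 7 elements.
Q1 index = floor(7 / 4) = floor(1.75) = 1; Q3 index = floor(3 * 7 / 4) = floor(5.25) = 5
Q1 = element at index 1 = 11
Q3 = element at index 5 = 59
IQR = 59 - 11 = 48
Final answer: 48


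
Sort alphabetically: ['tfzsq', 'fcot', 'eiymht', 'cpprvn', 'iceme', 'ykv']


Compare strings character by character (the first differing letter decides):
  'cpprvn' < 'eiymht' since 'c' < 'e' at position 1
  'eiymht' < 'fcot' since 'e' < 'f' at position 1
  'fcot' < 'iceme' since 'f' < 'i' at position 1
  'iceme' < 'tfzsq' since 'i' < 't' at position 1
  'tfzsq' < 'ykv' since 't' < 'y' at position 1
Chaining these comparisons gives the alphabetical order.
Final answer: ['cpprvn', 'eiymht', 'fcot', 'iceme', 'tfzsq', 'ykv']


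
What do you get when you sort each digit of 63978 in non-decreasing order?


The number 63978 has digits: 6, 3, 9, 7, 8
Sorted: 3, 6, 7, 8, 9
Joining the sorted digits gives the result.
Final answer: 36789


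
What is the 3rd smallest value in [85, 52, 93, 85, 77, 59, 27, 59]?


Sort ascending: [27, 52, 59, 59, 77, 85, 85, 93]
The 3rd element (1-indexed) is at index 2.
Value = 59
Final answer: 59


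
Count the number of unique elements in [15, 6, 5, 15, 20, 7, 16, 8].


List all unique values:
Distinct values: [5, 6, 7, 8, 15, 16, 20]
Count = 7
Final answer: 7


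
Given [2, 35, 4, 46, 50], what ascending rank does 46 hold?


Sort ascending: [2, 4, 35, 46, 50]
Find 46 in the sorted list.
46 is at position 4 (1-indexed).
Final answer: 4


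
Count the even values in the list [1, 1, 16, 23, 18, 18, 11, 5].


Check each element:
  1 is odd
  1 is odd
  16 is even
  23 is odd
  18 is even
  18 is even
  11 is odd
  5 is odd
Evens: [16, 18, 18]
Count of evens = 3
Final answer: 3


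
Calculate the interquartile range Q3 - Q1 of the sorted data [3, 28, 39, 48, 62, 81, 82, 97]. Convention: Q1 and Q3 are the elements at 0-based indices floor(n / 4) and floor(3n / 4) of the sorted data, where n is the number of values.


The data has n = 8 elements.
Q1 index = floor(8 / 4) = floor(2) = 2; Q3 index = floor(3 * 8 / 4) = floor(6) = 6
Q1 = element at index 2 = 39
Q3 = element at index 6 = 82
IQR = 82 - 39 = 43
Final answer: 43


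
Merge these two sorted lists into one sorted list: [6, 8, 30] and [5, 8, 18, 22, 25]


List A: [6, 8, 30]
List B: [5, 8, 18, 22, 25]
Repeatedly compare the front elements and take the smaller:
  6 vs 5 -> take 5
  6 vs 8 -> take 6
  8 vs 8 -> take 8
  30 vs 8 -> take 8
  30 vs 18 -> take 18
  30 vs 22 -> take 22
  30 vs 25 -> take 25
  B is exhausted; append the rest of A: [30]
Final answer: [5, 6, 8, 8, 18, 22, 25, 30]


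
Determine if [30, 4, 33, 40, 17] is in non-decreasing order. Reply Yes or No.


Check consecutive pairs:
  30 <= 4? False
  4 <= 33? True
  33 <= 40? True
  40 <= 17? False
2 consecutive pair(s) are out of order, so the list is not sorted.
Final answer: No


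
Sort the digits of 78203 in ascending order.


The number 78203 has digits: 7, 8, 2, 0, 3
Sorted: 0, 2, 3, 7, 8
Joining the sorted digits gives the result.
Final answer: 02378


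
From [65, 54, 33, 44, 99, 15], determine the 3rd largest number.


Sort descending: [99, 65, 54, 44, 33, 15]
The 3rd element (1-indexed) is at index 2.
Value = 54
Final answer: 54


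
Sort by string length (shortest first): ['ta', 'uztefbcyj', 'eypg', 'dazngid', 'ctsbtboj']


Compute lengths:
  'ta' has length 2
  'uztefbcyj' has length 9
  'eypg' has length 4
  'dazngid' has length 7
  'ctsbtboj' has length 8
Lengths in increasing order: 2 < 4 < 7 < 8 < 9
Listing the words in that order gives the answer.
Final answer: ['ta', 'eypg', 'dazngid', 'ctsbtboj', 'uztefbcyj']


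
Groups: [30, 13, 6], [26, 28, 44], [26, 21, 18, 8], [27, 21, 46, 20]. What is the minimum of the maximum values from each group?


Find max of each group:
  Group 1: [30, 13, 6] -> max = 30
  Group 2: [26, 28, 44] -> max = 44
  Group 3: [26, 21, 18, 8] -> max = 26
  Group 4: [27, 21, 46, 20] -> max = 46
Maxes: [30, 44, 26, 46]
Minimum of maxes = 26
Final answer: 26


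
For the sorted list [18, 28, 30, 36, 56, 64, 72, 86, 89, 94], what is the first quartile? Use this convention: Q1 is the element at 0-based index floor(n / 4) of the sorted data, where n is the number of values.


The list has n = 10 elements.
Q1 index = floor(10 / 4) = floor(2.5) = 2
Counting from index 0 in the sorted data, the element at index 2 is 30.
Final answer: 30


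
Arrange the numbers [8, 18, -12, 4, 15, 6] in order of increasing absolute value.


Compute absolute values:
  |8| = 8
  |18| = 18
  |-12| = 12
  |4| = 4
  |15| = 15
  |6| = 6
Absolute values in increasing order: 4 < 6 < 8 < 12 < 15 < 18
Listing the original numbers in that order gives the answer.
Final answer: [4, 6, 8, -12, 15, 18]


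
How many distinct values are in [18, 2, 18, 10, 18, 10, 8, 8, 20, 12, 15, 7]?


List all unique values:
Distinct values: [2, 7, 8, 10, 12, 15, 18, 20]
Count = 8
Final answer: 8


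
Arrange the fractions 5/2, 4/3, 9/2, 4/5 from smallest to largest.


Convert to decimal for comparison:
  5/2 = 2.5
  4/3 = 1.3333
  9/2 = 4.5
  4/5 = 0.8
Decimals in increasing order: 0.8 < 1.3333 < 2.5 < 4.5
Writing each back as its fraction gives the sorted order.
Final answer: 4/5, 4/3, 5/2, 9/2


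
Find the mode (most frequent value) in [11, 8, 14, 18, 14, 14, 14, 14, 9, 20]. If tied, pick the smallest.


Count the frequency of each value:
  8 appears 1 time(s)
  9 appears 1 time(s)
  11 appears 1 time(s)
  14 appears 5 time(s)
  18 appears 1 time(s)
  20 appears 1 time(s)
Maximum frequency is 5.
Only 14 reaches that frequency, so it is the mode.
Final answer: 14


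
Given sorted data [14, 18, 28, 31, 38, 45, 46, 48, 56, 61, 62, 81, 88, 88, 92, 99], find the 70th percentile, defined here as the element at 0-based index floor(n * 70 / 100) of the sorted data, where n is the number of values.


The dataset has n = 16 elements.
Index = floor(16 * 70 / 100) = floor(1120 / 100) = floor(11.2) = 11
Counting from index 0 in the sorted data, the element at index 11 is 81.
Final answer: 81


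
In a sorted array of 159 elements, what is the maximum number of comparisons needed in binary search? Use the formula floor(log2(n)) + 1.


Binary search halves the search space each step.
Maximum comparisons = floor(log2(159)) + 1
log2(159) = 7.3129
floor(log2(159)) = 7, so 7 + 1 = 8
Final answer: 8


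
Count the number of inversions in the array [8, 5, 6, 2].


For each element, count the later elements that are smaller than it:
  8 (index 0): smaller elements after it = [5, 6, 2] -> 3
  5 (index 1): smaller elements after it = [2] -> 1
  6 (index 2): smaller elements after it = [2] -> 1
Total inversions = 3 + 1 + 1 = 5
Final answer: 5


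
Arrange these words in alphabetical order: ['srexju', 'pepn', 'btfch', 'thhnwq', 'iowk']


Compare strings character by character (the first differing letter decides):
  'btfch' < 'iowk' since 'b' < 'i' at position 1
  'iowk' < 'pepn' since 'i' < 'p' at position 1
  'pepn' < 'srexju' since 'p' < 's' at position 1
  'srexju' < 'thhnwq' since 's' < 't' at position 1
Chaining these comparisons gives the alphabetical order.
Final answer: ['btfch', 'iowk', 'pepn', 'srexju', 'thhnwq']


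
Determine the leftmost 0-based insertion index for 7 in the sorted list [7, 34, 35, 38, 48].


List is sorted: [7, 34, 35, 38, 48]
We need the leftmost position where 7 can be inserted, i.e. the first index whose element is >= 7 (or the end of the list if none is).
Binary search with low=0, high=5 (0-based indices):
  low=0, high=5, mid=2: a[2]=35 >= 7, so high = 2
  low=0, high=2, mid=1: a[1]=34 >= 7, so high = 1
  low=0, high=1, mid=0: a[0]=7 >= 7, so high = 0
Now low = high = 0, so the insertion index is 0.
Final answer: 0


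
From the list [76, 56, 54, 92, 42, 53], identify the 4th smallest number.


Sort ascending: [42, 53, 54, 56, 76, 92]
The 4th element (1-indexed) is at index 3.
Value = 56
Final answer: 56


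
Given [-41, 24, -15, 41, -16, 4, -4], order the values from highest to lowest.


Original list: [-41, 24, -15, 41, -16, 4, -4]
Repeatedly take the largest remaining element:
  Remaining [-41, 24, -15, 41, -16, 4, -4] -> largest is 41
  Remaining [-41, 24, -15, -16, 4, -4] -> largest is 24
  Remaining [-41, -15, -16, 4, -4] -> largest is 4
  Remaining [-41, -15, -16, -4] -> largest is -4
  Remaining [-41, -15, -16] -> largest is -15
  Remaining [-41, -16] -> largest is -16
  Remaining [-41] -> largest is -41
Collecting the picks in order gives the descending list.
Final answer: [41, 24, 4, -4, -15, -16, -41]


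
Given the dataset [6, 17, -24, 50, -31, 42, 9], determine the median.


First, sort the list: [-31, -24, 6, 9, 17, 42, 50]
The list has 7 elements (odd count).
The middle index is 3 (0-based), and the element there is 9.
Final answer: 9


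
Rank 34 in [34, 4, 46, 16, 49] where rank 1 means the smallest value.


Sort ascending: [4, 16, 34, 46, 49]
Find 34 in the sorted list.
34 is at position 3 (1-indexed).
Final answer: 3


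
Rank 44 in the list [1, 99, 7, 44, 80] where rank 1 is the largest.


Sort descending: [99, 80, 44, 7, 1]
Find 44 in the sorted list.
44 is at position 3.
Final answer: 3


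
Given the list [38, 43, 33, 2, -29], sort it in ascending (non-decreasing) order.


Original list: [38, 43, 33, 2, -29]
Repeatedly take the smallest remaining element:
  Remaining [38, 43, 33, 2, -29] -> smallest is -29
  Remaining [38, 43, 33, 2] -> smallest is 2
  Remaining [38, 43, 33] -> smallest is 33
  Remaining [38, 43] -> smallest is 38
  Remaining [43] -> smallest is 43
Collecting the picks in order gives the sorted list.
Final answer: [-29, 2, 33, 38, 43]


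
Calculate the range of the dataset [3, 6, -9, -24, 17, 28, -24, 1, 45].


Maximum value: 45
Minimum value: -24
Range = 45 - (-24) = 69
Final answer: 69


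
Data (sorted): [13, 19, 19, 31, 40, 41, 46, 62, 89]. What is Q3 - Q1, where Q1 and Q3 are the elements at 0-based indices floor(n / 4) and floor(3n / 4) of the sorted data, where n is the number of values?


The data has n = 9 elements.
Q1 index = floor(9 / 4) = floor(2.25) = 2; Q3 index = floor(3 * 9 / 4) = floor(6.75) = 6
Q1 = element at index 2 = 19
Q3 = element at index 6 = 46
IQR = 46 - 19 = 27
Final answer: 27
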